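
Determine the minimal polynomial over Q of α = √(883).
m_α(x) = x^2 - 883

α satisfies α^2 - 883 = 0, so x^2 - 883 annihilates α. Since d = 883 is squarefree and ≠ 1, it is not a perfect square in Q, so x^2 - 883 has no rational root and is therefore irreducible over Q (a degree-2 polynomial over a field is irreducible iff it has no root). Hence m_α(x) = x^2 - 883.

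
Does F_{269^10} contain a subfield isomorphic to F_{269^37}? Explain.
No: F_{269^37} is not a subfield of F_{269^10}

F_{p^m} embeds in F_{p^n} iff m | n. Here 37 ∤ 10 (since 10 = 0·37 + 10 with remainder 10 ≠ 0), so F_{269^37} is not a subfield of F_{269^10}. Equivalently: if it were, the tower law would give 37 = [F_{269^37}:F_269] dividing [F_{269^10}:F_269] = 10, contradiction.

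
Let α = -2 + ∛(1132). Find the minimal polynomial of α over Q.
m_α(x) = x^3 + 6x^2 + 12x - 1124

Set β = α + 2 = ∛(1132), so β^3 = 1132. Then (α + 2)^3 - 1132 = 0, i.e. α is a root of g(x) = (x + 2)^3 - 1132 = x^3 + 6x^2 + 12x - 1124. Since g(x) = h(x + 2) where h(x) = x^3 - 1132, and h is irreducible over Q (because 1132 is not a perfect cube, so h has no rational root, and a monic cubic with no rational root is irreducible), g is also irreducible (irreducibility is preserved under the substitution x → x + 2). Hence m_α(x) = x^3 + 6x^2 + 12x - 1124.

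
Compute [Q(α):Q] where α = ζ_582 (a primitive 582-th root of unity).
[Q(α):Q] = 192

The minimal polynomial of ζ_582 over Q is the 582-th cyclotomic polynomial Φ_582(x), which is irreducible over Q and has degree φ(582) = 192. Hence [Q(α):Q] = φ(582) = 192.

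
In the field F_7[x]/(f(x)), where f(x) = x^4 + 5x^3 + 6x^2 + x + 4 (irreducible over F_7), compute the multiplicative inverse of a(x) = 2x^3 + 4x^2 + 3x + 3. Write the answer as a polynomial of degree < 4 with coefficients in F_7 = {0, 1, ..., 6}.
a(x)^(-1) ≡ 6x^3 + 2x^2 + 6x + 5 (mod f(x))

Since f is irreducible over F_7, F_7[x]/(f) is a field and a(x) ≠ 0 has an inverse. Apply the extended Euclidean algorithm to f(x) and a(x) in F_7[x]: f(x) = (4x + 5)·a(x) + (2x^2 + 2x + 3);  a(x) = (x + 1)·(2x^2 + 2x + 3) + (5x);  (2x^2 + 2x + 3) = (6x + 6)·(5x) + (3). The last nonzero remainder is the constant 3 = gcd(f, a) in F_7. Back-substituting through the division chain expresses 3 = s(x)·a(x) + t(x)·f(x) with s(x) ≡ 4x^3 + 6x^2 + 4x + 1 (mod f), so (4x^3 + 6x^2 + 4x + 1)·a(x) ≡ 3 (mod f). Multiplying by 3^(-1) ≡ 5 in F_7 gives a(x)^(-1) ≡ 5·(4x^3 + 6x^2 + 4x + 1) ≡ 6x^3 + 2x^2 + 6x + 5 (mod f). Check: (2x^3 + 4x^2 + 3x + 3)·(6x^3 + 2x^2 + 6x + 5) = 5x^6 + 3x^4 + 2x^3 + 2x^2 + 5x + 1 ≡ 1 (mod x^4 + 5x^3 + 6x^2 + x + 4).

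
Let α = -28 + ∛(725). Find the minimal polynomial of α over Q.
m_α(x) = x^3 + 84x^2 + 2352x + 21227

Set β = α + 28 = ∛(725), so β^3 = 725. Then (α + 28)^3 - 725 = 0, i.e. α is a root of g(x) = (x + 28)^3 - 725 = x^3 + 84x^2 + 2352x + 21227. Since g(x) = h(x + 28) where h(x) = x^3 - 725, and h is irreducible over Q (because 725 is not a perfect cube, so h has no rational root, and a monic cubic with no rational root is irreducible), g is also irreducible (irreducibility is preserved under the substitution x → x + 28). Hence m_α(x) = x^3 + 84x^2 + 2352x + 21227.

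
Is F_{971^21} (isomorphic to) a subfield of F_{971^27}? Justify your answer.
No: F_{971^21} is not a subfield of F_{971^27}

F_{p^m} embeds in F_{p^n} iff m | n. Here 21 ∤ 27 (since 27 = 1·21 + 6 with remainder 6 ≠ 0), so F_{971^21} is not a subfield of F_{971^27}. Equivalently: if it were, the tower law would give 21 = [F_{971^21}:F_971] dividing [F_{971^27}:F_971] = 27, contradiction.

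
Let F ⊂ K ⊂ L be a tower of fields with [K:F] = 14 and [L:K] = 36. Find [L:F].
[L:F] = 504

The tower law says that for any tower of field extensions F ⊂ K ⊂ L with finite degrees, [L:F] = [L:K] · [K:F]. Here this gives [L:F] = 36 · 14 = 504.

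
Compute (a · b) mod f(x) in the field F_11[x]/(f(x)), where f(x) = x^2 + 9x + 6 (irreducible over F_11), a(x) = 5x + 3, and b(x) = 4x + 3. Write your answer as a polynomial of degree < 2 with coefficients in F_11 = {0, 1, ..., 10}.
a · b ≡ x + 10 (mod f(x))

Multiply in F_11[x]: a(x)·b(x) = (5x + 3)·(4x + 3) = 9x^2 + 5x + 9. This has degree ≥ 2, so divide by f(x) over F_11: 9x^2 + 5x + 9 = (9)·(x^2 + 9x + 6) + (x + 10). Hence a·b ≡ x + 10 (mod f). (F_11[x]/(f) is a field with 11^2 = 121 elements since f is irreducible of degree 2.)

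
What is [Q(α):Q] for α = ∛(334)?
[Q(α):Q] = 3

The minimal polynomial of α is x^3 - 334, irreducible over Q since 334 is not a perfect cube (so x^3 - 334 has no rational root). Hence [Q(α):Q] = deg(m_α) = 3.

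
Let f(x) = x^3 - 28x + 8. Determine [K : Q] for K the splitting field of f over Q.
[K : Q] = 6

By the rational root test, any rational root of the monic integer polynomial f(x) = x^3 - 28x + 8 must be an integer dividing the constant term 8, i.e. one of ±{1, 2, 4, 8}. Evaluating: f(1) = -19, f(-1) = 35, f(2) = -40, f(-2) = 56, f(4) = -40, f(-4) = 56, f(8) = 296, f(-8) = -280; none is 0, so f has no rational root and is therefore irreducible over Q (a cubic with no linear factor over a field is irreducible). For an irreducible cubic, the Galois group is A_3 or S_3 according as the discriminant disc(f) = -4a^3 - 27b^2 = -4·(-28)^3 - 27·(8)^2 = 86080 is or is not a square in Q. Here disc(f) = 86080 is not a perfect square in Q, so the Galois group of f over Q is not contained in A_3 and must be all of S_3. The splitting field has degree |S_3| = 6 over Q, so [K : Q] = 6.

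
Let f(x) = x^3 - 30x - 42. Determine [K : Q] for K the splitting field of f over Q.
[K : Q] = 6

By the rational root test, any rational root of the monic integer polynomial f(x) = x^3 - 30x - 42 must be an integer dividing the constant term -42, i.e. one of ±{1, 2, 3, 6, 7, 14, 21, 42}. Evaluating: f(1) = -71, f(-1) = -13, f(2) = -94, f(-2) = 10, f(3) = -105, f(-3) = 21, f(6) = -6, f(-6) = -78, f(7) = 91, f(-7) = -175, f(14) = 2282, f(-14) = -2366, f(21) = 8589, f(-21) = -8673, f(42) = 72786, f(-42) = -72870; none is 0, so f has no rational root and is therefore irreducible over Q (a cubic with no linear factor over a field is irreducible). For an irreducible cubic, the Galois group is A_3 or S_3 according as the discriminant disc(f) = -4a^3 - 27b^2 = -4·(-30)^3 - 27·(-42)^2 = 60372 is or is not a square in Q. Here disc(f) = 60372 is not a perfect square in Q, so the Galois group of f over Q is not contained in A_3 and must be all of S_3. The splitting field has degree |S_3| = 6 over Q, so [K : Q] = 6.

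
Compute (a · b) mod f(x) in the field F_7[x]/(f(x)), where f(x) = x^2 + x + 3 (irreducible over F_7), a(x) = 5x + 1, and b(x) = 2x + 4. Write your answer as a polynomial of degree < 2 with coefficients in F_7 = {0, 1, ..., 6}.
a · b ≡ 5x + 2 (mod f(x))

Multiply in F_7[x]: a(x)·b(x) = (5x + 1)·(2x + 4) = 3x^2 + x + 4. This has degree ≥ 2, so divide by f(x) over F_7: 3x^2 + x + 4 = (3)·(x^2 + x + 3) + (5x + 2). Hence a·b ≡ 5x + 2 (mod f). (F_7[x]/(f) is a field with 7^2 = 49 elements since f is irreducible of degree 2.)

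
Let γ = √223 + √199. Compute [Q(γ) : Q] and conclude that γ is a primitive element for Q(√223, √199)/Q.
[Q(γ) : Q] = 4 (equivalently, Q(γ) = Q(√223, √199))

Obviously Q(γ) ⊆ Q(√223, √199), and [Q(√223, √199):Q] = 4 (since 223, 199 are distinct squarefree integers > 1 with 44377 not a perfect square). To show equality we compute the minimal polynomial of γ. From γ = √223 + √199: γ^2 = 223 + 2√(44377) + 199 = 422 + 2√(44377), so γ^2 - 422 = 2√(44377); squaring, (γ^2 - 422)^2 = 4·44377, i.e. γ^4 - 844γ^2 + 178084 - 177508 = 0, i.e. γ^4 - 844γ^2 + 576 = 0. So γ is a root of x^4 - 844x^2 + 576. This polynomial is irreducible over Q: it has no rational root (each ±√223 ± √199 is irrational), and any factorization into two quadratics over Q would force √(44377) ∈ Q (pairing opposite roots) or √223, √199 ∈ Q (other pairings), all impossible. Hence [Q(γ):Q] = 4 = [Q(√223, √199):Q], so Q(γ) = Q(√223, √199).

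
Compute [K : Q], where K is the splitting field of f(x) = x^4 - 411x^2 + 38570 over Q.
[K : Q] = 4

Solving the quadratic in x^2: x^2 = (411 ± √(411^2 - 4·38570))/2 = (411 ± √14641)/2 = (411 ± 121)/2, giving x^2 = 145 or x^2 = 266. So f(x) = (x^2 - 145)(x^2 - 266) and the roots of f are ±√145, ±√266. Hence the splitting field is K = Q(√145, √266). Since 145 and 266 are distinct squarefree integers > 1, their product 38570 is not a perfect square, so √266 ∉ Q(√145). By the tower law [K:Q] = [Q(√145,√266):Q(√145)] · [Q(√145):Q] = 2 · 2 = 4.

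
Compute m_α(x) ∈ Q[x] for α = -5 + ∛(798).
m_α(x) = x^3 + 15x^2 + 75x - 673

Set β = α + 5 = ∛(798), so β^3 = 798. Then (α + 5)^3 - 798 = 0, i.e. α is a root of g(x) = (x + 5)^3 - 798 = x^3 + 15x^2 + 75x - 673. Since g(x) = h(x + 5) where h(x) = x^3 - 798, and h is irreducible over Q (because 798 is not a perfect cube, so h has no rational root, and a monic cubic with no rational root is irreducible), g is also irreducible (irreducibility is preserved under the substitution x → x + 5). Hence m_α(x) = x^3 + 15x^2 + 75x - 673.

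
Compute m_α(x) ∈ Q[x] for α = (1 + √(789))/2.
m_α(x) = x^2 - x - 197

From 2α - 1 = √(789), squaring gives (2α - 1)^2 = 789, i.e. 4α^2 - 4α + 1 = 789, so α^2 - α + (1 - 789)/4 = 0. Since 789 ≡ 1 (mod 4), (1 - 789)/4 = -197 ∈ Z. The polynomial x^2 - x - 197 has discriminant 1 - 4·(-197) = 789, which is not a perfect square in Q (d = 789 is squarefree and ≠ 1), so x^2 - x - 197 is irreducible over Q. It is the minimal polynomial of α.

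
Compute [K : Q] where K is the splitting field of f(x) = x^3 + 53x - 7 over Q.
[K : Q] = 6

By the rational root test, any rational root of the monic integer polynomial f(x) = x^3 + 53x - 7 must be an integer dividing the constant term -7, i.e. one of ±{1, 7}. Evaluating: f(1) = 47, f(-1) = -61, f(7) = 707, f(-7) = -721; none is 0, so f has no rational root and is therefore irreducible over Q (a cubic with no linear factor over a field is irreducible). For an irreducible cubic, the Galois group is A_3 or S_3 according as the discriminant disc(f) = -4a^3 - 27b^2 = -4·(53)^3 - 27·(-7)^2 = -596831 is or is not a square in Q. Here disc(f) = -596831 is not a perfect square in Q, so the Galois group of f over Q is not contained in A_3 and must be all of S_3. The splitting field has degree |S_3| = 6 over Q, so [K : Q] = 6.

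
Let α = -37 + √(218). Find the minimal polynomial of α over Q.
m_α(x) = x^2 + 74x + 1151

From α + 37 = √(218), squaring gives (α + 37)^2 = 218, i.e. α^2 + 74α + 1369 = 218, so α^2 + 74α + 1151 = 0. The discriminant of x^2 + 74x + 1151 is (74)^2 - 4·(1151) = 5476 - 4604 = 872, and 4·(218) is not a perfect square in Q since 218 is squarefree and ≠ 1. Hence x^2 + 74x + 1151 is irreducible over Q and is the minimal polynomial of α.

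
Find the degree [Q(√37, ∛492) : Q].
[Q(√37, ∛492) : Q] = 6

Let L = Q(√37, ∛492). Since Q(√37) ⊂ L and [Q(√37):Q] = 2, the tower law gives 2 | [L:Q]. Likewise Q(∛492) ⊂ L with [Q(∛492):Q] = 3 (because 492 is not a perfect cube), so 3 | [L:Q]. As gcd(2,3) = 1, [L:Q] is divisible by 6. Conversely L is generated over Q by √37 and ∛492, so [L:Q] ≤ 2·3 = 6. Therefore [Q(√37, ∛492) : Q] = 6.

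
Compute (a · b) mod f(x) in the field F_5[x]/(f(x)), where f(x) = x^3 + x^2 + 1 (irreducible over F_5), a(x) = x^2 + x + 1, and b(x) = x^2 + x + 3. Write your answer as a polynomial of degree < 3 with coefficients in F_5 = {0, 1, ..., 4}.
a · b ≡ 4x^2 + 3x + 2 (mod f(x))

Multiply in F_5[x]: a(x)·b(x) = (x^2 + x + 1)·(x^2 + x + 3) = x^4 + 2x^3 + 4x + 3. This has degree ≥ 3, so divide by f(x) over F_5: x^4 + 2x^3 + 4x + 3 = (x + 1)·(x^3 + x^2 + 1) + (4x^2 + 3x + 2). Hence a·b ≡ 4x^2 + 3x + 2 (mod f). (F_5[x]/(f) is a field with 5^3 = 125 elements since f is irreducible of degree 3.)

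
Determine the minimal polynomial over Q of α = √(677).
m_α(x) = x^2 - 677

α satisfies α^2 - 677 = 0, so x^2 - 677 annihilates α. Since d = 677 is squarefree and ≠ 1, it is not a perfect square in Q, so x^2 - 677 has no rational root and is therefore irreducible over Q (a degree-2 polynomial over a field is irreducible iff it has no root). Hence m_α(x) = x^2 - 677.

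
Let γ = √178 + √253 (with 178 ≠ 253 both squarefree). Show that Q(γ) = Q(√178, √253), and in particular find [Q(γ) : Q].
[Q(γ) : Q] = 4 (equivalently, Q(γ) = Q(√178, √253))

Obviously Q(γ) ⊆ Q(√178, √253), and [Q(√178, √253):Q] = 4 (since 178, 253 are distinct squarefree integers > 1 with 45034 not a perfect square). To show equality we compute the minimal polynomial of γ. From γ = √178 + √253: γ^2 = 178 + 2√(45034) + 253 = 431 + 2√(45034), so γ^2 - 431 = 2√(45034); squaring, (γ^2 - 431)^2 = 4·45034, i.e. γ^4 - 862γ^2 + 185761 - 180136 = 0, i.e. γ^4 - 862γ^2 + 5625 = 0. So γ is a root of x^4 - 862x^2 + 5625. This polynomial is irreducible over Q: it has no rational root (each ±√178 ± √253 is irrational), and any factorization into two quadratics over Q would force √(45034) ∈ Q (pairing opposite roots) or √178, √253 ∈ Q (other pairings), all impossible. Hence [Q(γ):Q] = 4 = [Q(√178, √253):Q], so Q(γ) = Q(√178, √253).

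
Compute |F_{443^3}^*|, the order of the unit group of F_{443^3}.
|F_{443^3}^*| = 86938306

F_{443^3} has 443^3 = 86938307 elements; its multiplicative group consists of all nonzero elements, so |F_{443^3}^*| = 86938307 - 1 = 86938306. (It is cyclic since any finite subgroup of the multiplicative group of a field is cyclic.)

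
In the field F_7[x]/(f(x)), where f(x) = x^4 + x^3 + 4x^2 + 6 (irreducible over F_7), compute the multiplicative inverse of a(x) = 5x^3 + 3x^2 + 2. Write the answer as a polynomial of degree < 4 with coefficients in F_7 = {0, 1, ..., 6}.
a(x)^(-1) ≡ 5x^3 + 5x^2 + 3x + 1 (mod f(x))

Since f is irreducible over F_7, F_7[x]/(f) is a field and a(x) ≠ 0 has an inverse. Apply the extended Euclidean algorithm to f(x) and a(x) in F_7[x]: f(x) = (3x + 4)·a(x) + (6x^2 + x + 5);  a(x) = (2x + 6)·(6x^2 + x + 5) + (5x);  (6x^2 + x + 5) = (4x + 3)·(5x) + (5). The last nonzero remainder is the constant 5 = gcd(f, a) in F_7. Back-substituting through the division chain expresses 5 = s(x)·a(x) + t(x)·f(x) with s(x) ≡ 4x^3 + 4x^2 + x + 5 (mod f), so (4x^3 + 4x^2 + x + 5)·a(x) ≡ 5 (mod f). Multiplying by 5^(-1) ≡ 3 in F_7 gives a(x)^(-1) ≡ 3·(4x^3 + 4x^2 + x + 5) ≡ 5x^3 + 5x^2 + 3x + 1 (mod f). Check: (5x^3 + 3x^2 + 2)·(5x^3 + 5x^2 + 3x + 1) = 4x^6 + 5x^5 + 2x^4 + 3x^3 + 6x^2 + 6x + 2 ≡ 1 (mod x^4 + x^3 + 4x^2 + 6).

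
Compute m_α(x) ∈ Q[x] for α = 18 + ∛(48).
m_α(x) = x^3 - 54x^2 + 972x - 5880

Set β = α - 18 = ∛(48), so β^3 = 48. Then (α - 18)^3 - 48 = 0, i.e. α is a root of g(x) = (x - 18)^3 - 48 = x^3 - 54x^2 + 972x - 5880. Since g(x) = h(x - 18) where h(x) = x^3 - 48, and h is irreducible over Q (because 48 is not a perfect cube, so h has no rational root, and a monic cubic with no rational root is irreducible), g is also irreducible (irreducibility is preserved under the substitution x → x - 18). Hence m_α(x) = x^3 - 54x^2 + 972x - 5880.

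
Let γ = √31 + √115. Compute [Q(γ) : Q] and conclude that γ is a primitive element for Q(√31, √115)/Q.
[Q(γ) : Q] = 4 (equivalently, Q(γ) = Q(√31, √115))

Obviously Q(γ) ⊆ Q(√31, √115), and [Q(√31, √115):Q] = 4 (since 31, 115 are distinct squarefree integers > 1 with 3565 not a perfect square). To show equality we compute the minimal polynomial of γ. From γ = √31 + √115: γ^2 = 31 + 2√(3565) + 115 = 146 + 2√(3565), so γ^2 - 146 = 2√(3565); squaring, (γ^2 - 146)^2 = 4·3565, i.e. γ^4 - 292γ^2 + 21316 - 14260 = 0, i.e. γ^4 - 292γ^2 + 7056 = 0. So γ is a root of x^4 - 292x^2 + 7056. This polynomial is irreducible over Q: it has no rational root (each ±√31 ± √115 is irrational), and any factorization into two quadratics over Q would force √(3565) ∈ Q (pairing opposite roots) or √31, √115 ∈ Q (other pairings), all impossible. Hence [Q(γ):Q] = 4 = [Q(√31, √115):Q], so Q(γ) = Q(√31, √115).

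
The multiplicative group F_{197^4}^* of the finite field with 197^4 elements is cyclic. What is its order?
|F_{197^4}^*| = 1506138480

F_{197^4} has 197^4 = 1506138481 elements; its multiplicative group consists of all nonzero elements, so |F_{197^4}^*| = 1506138481 - 1 = 1506138480. (It is cyclic since any finite subgroup of the multiplicative group of a field is cyclic.)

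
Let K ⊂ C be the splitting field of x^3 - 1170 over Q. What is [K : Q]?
[K : Q] = 6

The roots of x^3 - 1170 are ∛1170, ω∛1170, ω^2∛1170 where ω = e^(2πi/3) is a primitive cube root of unity, so K = Q(∛1170, ω). Now [Q(∛1170):Q] = 3 (since 1170 is not a perfect cube, x^3 - 1170 is irreducible) and [Q(ω):Q] = 2. Both 2 and 3 divide [K:Q], and [K:Q] ≤ 3·2 = 6, so [K:Q] = 6. (Equivalently: Q(∛1170) ⊂ R but ω ∉ R, so [K : Q(∛1170)] = 2.)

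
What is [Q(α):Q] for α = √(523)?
[Q(α):Q] = 2

[Q(α):Q] equals the degree of the minimal polynomial of α. Here α^2 = 523 and x^2 - 523 is irreducible (d = 523 is squarefree, ≠ 1, hence not a square), so deg(m_α) = 2. Thus [Q(α):Q] = 2.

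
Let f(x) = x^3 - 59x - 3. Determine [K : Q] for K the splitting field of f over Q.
[K : Q] = 6

By the rational root test, any rational root of the monic integer polynomial f(x) = x^3 - 59x - 3 must be an integer dividing the constant term -3, i.e. one of ±{1, 3}. Evaluating: f(1) = -61, f(-1) = 55, f(3) = -153, f(-3) = 147; none is 0, so f has no rational root and is therefore irreducible over Q (a cubic with no linear factor over a field is irreducible). For an irreducible cubic, the Galois group is A_3 or S_3 according as the discriminant disc(f) = -4a^3 - 27b^2 = -4·(-59)^3 - 27·(-3)^2 = 821273 is or is not a square in Q. Here disc(f) = 821273 is not a perfect square in Q, so the Galois group of f over Q is not contained in A_3 and must be all of S_3. The splitting field has degree |S_3| = 6 over Q, so [K : Q] = 6.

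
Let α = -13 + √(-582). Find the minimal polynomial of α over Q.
m_α(x) = x^2 + 26x + 751

From α + 13 = √(-582), squaring gives (α + 13)^2 = -582, i.e. α^2 + 26α + 169 = -582, so α^2 + 26α + 751 = 0. The discriminant of x^2 + 26x + 751 is (26)^2 - 4·(751) = 676 - 3004 = -2328, and 4·(-582) is not a perfect square in Q since -582 is squarefree and ≠ 1. Hence x^2 + 26x + 751 is irreducible over Q and is the minimal polynomial of α.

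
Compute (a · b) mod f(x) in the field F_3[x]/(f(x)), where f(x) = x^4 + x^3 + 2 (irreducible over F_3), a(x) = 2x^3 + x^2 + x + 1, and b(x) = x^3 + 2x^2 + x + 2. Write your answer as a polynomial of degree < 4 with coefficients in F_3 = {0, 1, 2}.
a · b ≡ x^2 + 1 (mod f(x))

Multiply in F_3[x]: a(x)·b(x) = (2x^3 + x^2 + x + 1)·(x^3 + 2x^2 + x + 2) = 2x^6 + 2x^5 + 2x^4 + 2x^3 + 2x^2 + 2. This has degree ≥ 4, so divide by f(x) over F_3: 2x^6 + 2x^5 + 2x^4 + 2x^3 + 2x^2 + 2 = (2x^2 + 2)·(x^4 + x^3 + 2) + (x^2 + 1). Hence a·b ≡ x^2 + 1 (mod f). (F_3[x]/(f) is a field with 3^4 = 81 elements since f is irreducible of degree 4.)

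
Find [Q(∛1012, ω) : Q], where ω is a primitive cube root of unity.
[Q(∛1012, ω) : Q] = 6

[Q(∛1012):Q] = 3 (min poly x^3 - 1012, irreducible since 1012 is not a perfect cube). [Q(ω):Q] = 2 (min poly x^2 + x + 1). Since Q(∛1012) ⊂ R and ω ∉ R, we have ω ∉ Q(∛1012), so x^2 + x + 1 remains irreducible over Q(∛1012) and [Q(∛1012, ω) : Q(∛1012)] = 2. By the tower law, [Q(∛1012, ω) : Q] = 3 · 2 = 6. (In fact Q(∛1012, ω) is the splitting field of x^3 - 1012 over Q.)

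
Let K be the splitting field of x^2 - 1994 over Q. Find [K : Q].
[K : Q] = 2

f(x) = x^2 - 1994 factors as (x - √1994)(x + √1994). The splitting field is K = Q(√1994). Since 1994 is squarefree and > 1, it is not a perfect square, so x^2 - 1994 is irreducible over Q and [Q(√1994) : Q] = 2. Hence [K : Q] = 2.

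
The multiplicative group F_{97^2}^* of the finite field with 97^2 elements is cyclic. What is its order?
|F_{97^2}^*| = 9408

F_{97^2} has 97^2 = 9409 elements; its multiplicative group consists of all nonzero elements, so |F_{97^2}^*| = 9409 - 1 = 9408. (It is cyclic since any finite subgroup of the multiplicative group of a field is cyclic.)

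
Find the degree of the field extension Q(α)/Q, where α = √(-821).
[Q(α):Q] = 2

[Q(α):Q] equals the degree of the minimal polynomial of α. Here α^2 = -821 and x^2 + 821 is irreducible (d = -821 is squarefree, ≠ 1, hence not a square), so deg(m_α) = 2. Thus [Q(α):Q] = 2.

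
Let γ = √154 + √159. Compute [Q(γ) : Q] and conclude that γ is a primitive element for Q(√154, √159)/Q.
[Q(γ) : Q] = 4 (equivalently, Q(γ) = Q(√154, √159))

Obviously Q(γ) ⊆ Q(√154, √159), and [Q(√154, √159):Q] = 4 (since 154, 159 are distinct squarefree integers > 1 with 24486 not a perfect square). To show equality we compute the minimal polynomial of γ. From γ = √154 + √159: γ^2 = 154 + 2√(24486) + 159 = 313 + 2√(24486), so γ^2 - 313 = 2√(24486); squaring, (γ^2 - 313)^2 = 4·24486, i.e. γ^4 - 626γ^2 + 97969 - 97944 = 0, i.e. γ^4 - 626γ^2 + 25 = 0. So γ is a root of x^4 - 626x^2 + 25. This polynomial is irreducible over Q: it has no rational root (each ±√154 ± √159 is irrational), and any factorization into two quadratics over Q would force √(24486) ∈ Q (pairing opposite roots) or √154, √159 ∈ Q (other pairings), all impossible. Hence [Q(γ):Q] = 4 = [Q(√154, √159):Q], so Q(γ) = Q(√154, √159).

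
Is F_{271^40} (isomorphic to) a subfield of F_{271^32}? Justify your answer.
No: F_{271^40} is not a subfield of F_{271^32}

F_{p^m} embeds in F_{p^n} iff m | n. Here 40 ∤ 32 (since 32 = 0·40 + 32 with remainder 32 ≠ 0), so F_{271^40} is not a subfield of F_{271^32}. Equivalently: if it were, the tower law would give 40 = [F_{271^40}:F_271] dividing [F_{271^32}:F_271] = 32, contradiction.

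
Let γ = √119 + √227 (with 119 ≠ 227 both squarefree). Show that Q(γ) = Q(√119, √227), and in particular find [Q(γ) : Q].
[Q(γ) : Q] = 4 (equivalently, Q(γ) = Q(√119, √227))

Obviously Q(γ) ⊆ Q(√119, √227), and [Q(√119, √227):Q] = 4 (since 119, 227 are distinct squarefree integers > 1 with 27013 not a perfect square). To show equality we compute the minimal polynomial of γ. From γ = √119 + √227: γ^2 = 119 + 2√(27013) + 227 = 346 + 2√(27013), so γ^2 - 346 = 2√(27013); squaring, (γ^2 - 346)^2 = 4·27013, i.e. γ^4 - 692γ^2 + 119716 - 108052 = 0, i.e. γ^4 - 692γ^2 + 11664 = 0. So γ is a root of x^4 - 692x^2 + 11664. This polynomial is irreducible over Q: it has no rational root (each ±√119 ± √227 is irrational), and any factorization into two quadratics over Q would force √(27013) ∈ Q (pairing opposite roots) or √119, √227 ∈ Q (other pairings), all impossible. Hence [Q(γ):Q] = 4 = [Q(√119, √227):Q], so Q(γ) = Q(√119, √227).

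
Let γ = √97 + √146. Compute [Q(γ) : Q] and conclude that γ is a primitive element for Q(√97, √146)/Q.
[Q(γ) : Q] = 4 (equivalently, Q(γ) = Q(√97, √146))

Obviously Q(γ) ⊆ Q(√97, √146), and [Q(√97, √146):Q] = 4 (since 97, 146 are distinct squarefree integers > 1 with 14162 not a perfect square). To show equality we compute the minimal polynomial of γ. From γ = √97 + √146: γ^2 = 97 + 2√(14162) + 146 = 243 + 2√(14162), so γ^2 - 243 = 2√(14162); squaring, (γ^2 - 243)^2 = 4·14162, i.e. γ^4 - 486γ^2 + 59049 - 56648 = 0, i.e. γ^4 - 486γ^2 + 2401 = 0. So γ is a root of x^4 - 486x^2 + 2401. This polynomial is irreducible over Q: it has no rational root (each ±√97 ± √146 is irrational), and any factorization into two quadratics over Q would force √(14162) ∈ Q (pairing opposite roots) or √97, √146 ∈ Q (other pairings), all impossible. Hence [Q(γ):Q] = 4 = [Q(√97, √146):Q], so Q(γ) = Q(√97, √146).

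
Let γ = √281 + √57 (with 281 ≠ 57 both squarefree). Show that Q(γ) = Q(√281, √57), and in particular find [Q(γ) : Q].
[Q(γ) : Q] = 4 (equivalently, Q(γ) = Q(√281, √57))

Obviously Q(γ) ⊆ Q(√281, √57), and [Q(√281, √57):Q] = 4 (since 281, 57 are distinct squarefree integers > 1 with 16017 not a perfect square). To show equality we compute the minimal polynomial of γ. From γ = √281 + √57: γ^2 = 281 + 2√(16017) + 57 = 338 + 2√(16017), so γ^2 - 338 = 2√(16017); squaring, (γ^2 - 338)^2 = 4·16017, i.e. γ^4 - 676γ^2 + 114244 - 64068 = 0, i.e. γ^4 - 676γ^2 + 50176 = 0. So γ is a root of x^4 - 676x^2 + 50176. This polynomial is irreducible over Q: it has no rational root (each ±√281 ± √57 is irrational), and any factorization into two quadratics over Q would force √(16017) ∈ Q (pairing opposite roots) or √281, √57 ∈ Q (other pairings), all impossible. Hence [Q(γ):Q] = 4 = [Q(√281, √57):Q], so Q(γ) = Q(√281, √57).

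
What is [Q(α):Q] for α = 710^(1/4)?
[Q(α):Q] = 4

α is a root of x^4 - 710. By Eisenstein's criterion at the prime p = 2 (which divides the constant term 710 but p^2 = 4 does not, since 710 is squarefree), x^4 - 710 is irreducible over Q. Hence [Q(α):Q] = 4.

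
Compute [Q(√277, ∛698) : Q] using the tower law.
[Q(√277, ∛698) : Q] = 6

Let L = Q(√277, ∛698). Since Q(√277) ⊂ L and [Q(√277):Q] = 2, the tower law gives 2 | [L:Q]. Likewise Q(∛698) ⊂ L with [Q(∛698):Q] = 3 (because 698 is not a perfect cube), so 3 | [L:Q]. As gcd(2,3) = 1, [L:Q] is divisible by 6. Conversely L is generated over Q by √277 and ∛698, so [L:Q] ≤ 2·3 = 6. Therefore [Q(√277, ∛698) : Q] = 6.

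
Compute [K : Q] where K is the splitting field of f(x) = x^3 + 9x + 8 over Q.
[K : Q] = 6

By the rational root test, any rational root of the monic integer polynomial f(x) = x^3 + 9x + 8 must be an integer dividing the constant term 8, i.e. one of ±{1, 2, 4, 8}. Evaluating: f(1) = 18, f(-1) = -2, f(2) = 34, f(-2) = -18, f(4) = 108, f(-4) = -92, f(8) = 592, f(-8) = -576; none is 0, so f has no rational root and is therefore irreducible over Q (a cubic with no linear factor over a field is irreducible). For an irreducible cubic, the Galois group is A_3 or S_3 according as the discriminant disc(f) = -4a^3 - 27b^2 = -4·(9)^3 - 27·(8)^2 = -4644 is or is not a square in Q. Here disc(f) = -4644 is not a perfect square in Q, so the Galois group of f over Q is not contained in A_3 and must be all of S_3. The splitting field has degree |S_3| = 6 over Q, so [K : Q] = 6.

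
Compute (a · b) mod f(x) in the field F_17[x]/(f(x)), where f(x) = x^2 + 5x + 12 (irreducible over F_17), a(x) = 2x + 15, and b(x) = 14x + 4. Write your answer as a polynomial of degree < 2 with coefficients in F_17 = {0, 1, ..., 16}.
a · b ≡ 10x + 13 (mod f(x))

Multiply in F_17[x]: a(x)·b(x) = (2x + 15)·(14x + 4) = 11x^2 + 14x + 9. This has degree ≥ 2, so divide by f(x) over F_17: 11x^2 + 14x + 9 = (11)·(x^2 + 5x + 12) + (10x + 13). Hence a·b ≡ 10x + 13 (mod f). (F_17[x]/(f) is a field with 17^2 = 289 elements since f is irreducible of degree 2.)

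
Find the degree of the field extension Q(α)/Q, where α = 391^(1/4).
[Q(α):Q] = 4

α is a root of x^4 - 391. By Eisenstein's criterion at the prime p = 17 (which divides the constant term 391 but p^2 = 289 does not, since 391 is squarefree), x^4 - 391 is irreducible over Q. Hence [Q(α):Q] = 4.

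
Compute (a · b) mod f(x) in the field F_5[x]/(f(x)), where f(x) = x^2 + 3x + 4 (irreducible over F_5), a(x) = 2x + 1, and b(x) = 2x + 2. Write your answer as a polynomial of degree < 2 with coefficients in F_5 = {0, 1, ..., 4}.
a · b ≡ 4x + 1 (mod f(x))

Multiply in F_5[x]: a(x)·b(x) = (2x + 1)·(2x + 2) = 4x^2 + x + 2. This has degree ≥ 2, so divide by f(x) over F_5: 4x^2 + x + 2 = (4)·(x^2 + 3x + 4) + (4x + 1). Hence a·b ≡ 4x + 1 (mod f). (F_5[x]/(f) is a field with 5^2 = 25 elements since f is irreducible of degree 2.)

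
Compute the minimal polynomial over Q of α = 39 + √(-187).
m_α(x) = x^2 - 78x + 1708

From α - 39 = √(-187), squaring gives (α - 39)^2 = -187, i.e. α^2 - 78α + 1521 = -187, so α^2 - 78α + 1708 = 0. The discriminant of x^2 - 78x + 1708 is (-78)^2 - 4·(1708) = 6084 - 6832 = -748, and 4·(-187) is not a perfect square in Q since -187 is squarefree and ≠ 1. Hence x^2 - 78x + 1708 is irreducible over Q and is the minimal polynomial of α.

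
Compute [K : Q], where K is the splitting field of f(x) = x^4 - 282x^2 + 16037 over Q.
[K : Q] = 4

Solving the quadratic in x^2: x^2 = (282 ± √(282^2 - 4·16037))/2 = (282 ± √15376)/2 = (282 ± 124)/2, giving x^2 = 203 or x^2 = 79. So f(x) = (x^2 - 203)(x^2 - 79) and the roots of f are ±√203, ±√79. Hence the splitting field is K = Q(√203, √79). Since 203 and 79 are distinct squarefree integers > 1, their product 16037 is not a perfect square, so √79 ∉ Q(√203). By the tower law [K:Q] = [Q(√203,√79):Q(√203)] · [Q(√203):Q] = 2 · 2 = 4.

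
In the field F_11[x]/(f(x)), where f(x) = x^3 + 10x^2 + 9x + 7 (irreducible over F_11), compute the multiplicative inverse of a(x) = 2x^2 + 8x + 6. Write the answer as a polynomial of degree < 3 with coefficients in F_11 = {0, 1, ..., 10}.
a(x)^(-1) ≡ 6x^2 + 5x + 3 (mod f(x))

Since f is irreducible over F_11, F_11[x]/(f) is a field and a(x) ≠ 0 has an inverse. Apply the extended Euclidean algorithm to f(x) and a(x) in F_11[x]: f(x) = (6x + 3)·a(x) + (4x);  a(x) = (6x + 2)·(4x) + (6). The last nonzero remainder is the constant 6 = gcd(f, a) in F_11. Back-substituting through the division chain expresses 6 = s(x)·a(x) + t(x)·f(x) with s(x) ≡ 3x^2 + 8x + 7 (mod f), so (3x^2 + 8x + 7)·a(x) ≡ 6 (mod f). Multiplying by 6^(-1) ≡ 2 in F_11 gives a(x)^(-1) ≡ 2·(3x^2 + 8x + 7) ≡ 6x^2 + 5x + 3 (mod f). Check: (2x^2 + 8x + 6)·(6x^2 + 5x + 3) = x^4 + 3x^3 + 5x^2 + 10x + 7 ≡ 1 (mod x^3 + 10x^2 + 9x + 7).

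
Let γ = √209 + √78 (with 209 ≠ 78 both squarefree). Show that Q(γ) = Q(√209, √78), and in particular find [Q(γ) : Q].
[Q(γ) : Q] = 4 (equivalently, Q(γ) = Q(√209, √78))

Obviously Q(γ) ⊆ Q(√209, √78), and [Q(√209, √78):Q] = 4 (since 209, 78 are distinct squarefree integers > 1 with 16302 not a perfect square). To show equality we compute the minimal polynomial of γ. From γ = √209 + √78: γ^2 = 209 + 2√(16302) + 78 = 287 + 2√(16302), so γ^2 - 287 = 2√(16302); squaring, (γ^2 - 287)^2 = 4·16302, i.e. γ^4 - 574γ^2 + 82369 - 65208 = 0, i.e. γ^4 - 574γ^2 + 17161 = 0. So γ is a root of x^4 - 574x^2 + 17161. This polynomial is irreducible over Q: it has no rational root (each ±√209 ± √78 is irrational), and any factorization into two quadratics over Q would force √(16302) ∈ Q (pairing opposite roots) or √209, √78 ∈ Q (other pairings), all impossible. Hence [Q(γ):Q] = 4 = [Q(√209, √78):Q], so Q(γ) = Q(√209, √78).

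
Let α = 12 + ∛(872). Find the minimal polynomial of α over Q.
m_α(x) = x^3 - 36x^2 + 432x - 2600

Set β = α - 12 = ∛(872), so β^3 = 872. Then (α - 12)^3 - 872 = 0, i.e. α is a root of g(x) = (x - 12)^3 - 872 = x^3 - 36x^2 + 432x - 2600. Since g(x) = h(x - 12) where h(x) = x^3 - 872, and h is irreducible over Q (because 872 is not a perfect cube, so h has no rational root, and a monic cubic with no rational root is irreducible), g is also irreducible (irreducibility is preserved under the substitution x → x - 12). Hence m_α(x) = x^3 - 36x^2 + 432x - 2600.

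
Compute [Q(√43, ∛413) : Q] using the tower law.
[Q(√43, ∛413) : Q] = 6

Let L = Q(√43, ∛413). Since Q(√43) ⊂ L and [Q(√43):Q] = 2, the tower law gives 2 | [L:Q]. Likewise Q(∛413) ⊂ L with [Q(∛413):Q] = 3 (because 413 is not a perfect cube), so 3 | [L:Q]. As gcd(2,3) = 1, [L:Q] is divisible by 6. Conversely L is generated over Q by √43 and ∛413, so [L:Q] ≤ 2·3 = 6. Therefore [Q(√43, ∛413) : Q] = 6.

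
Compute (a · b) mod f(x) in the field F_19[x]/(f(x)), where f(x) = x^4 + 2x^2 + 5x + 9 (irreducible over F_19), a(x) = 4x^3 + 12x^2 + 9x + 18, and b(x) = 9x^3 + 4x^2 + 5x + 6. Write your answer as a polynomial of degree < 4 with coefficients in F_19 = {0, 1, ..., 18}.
a · b ≡ 6x^3 + 3x^2 + 11x + 4 (mod f(x))

Multiply in F_19[x]: a(x)·b(x) = (4x^3 + 12x^2 + 9x + 18)·(9x^3 + 4x^2 + 5x + 6) = 17x^6 + 10x^5 + 16x^4 + 16x^3 + 18x^2 + 11x + 13. This has degree ≥ 4, so divide by f(x) over F_19: 17x^6 + 10x^5 + 16x^4 + 16x^3 + 18x^2 + 11x + 13 = (17x^2 + 10x + 1)·(x^4 + 2x^2 + 5x + 9) + (6x^3 + 3x^2 + 11x + 4). Hence a·b ≡ 6x^3 + 3x^2 + 11x + 4 (mod f). (F_19[x]/(f) is a field with 19^4 = 130321 elements since f is irreducible of degree 4.)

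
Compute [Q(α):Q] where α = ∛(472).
[Q(α):Q] = 3

The minimal polynomial of α is x^3 - 472, irreducible over Q since 472 is not a perfect cube (so x^3 - 472 has no rational root). Hence [Q(α):Q] = deg(m_α) = 3.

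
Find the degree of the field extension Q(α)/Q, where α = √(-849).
[Q(α):Q] = 2

[Q(α):Q] equals the degree of the minimal polynomial of α. Here α^2 = -849 and x^2 + 849 is irreducible (d = -849 is squarefree, ≠ 1, hence not a square), so deg(m_α) = 2. Thus [Q(α):Q] = 2.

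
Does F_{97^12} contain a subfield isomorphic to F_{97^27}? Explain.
No: F_{97^27} is not a subfield of F_{97^12}

F_{p^m} embeds in F_{p^n} iff m | n. Here 27 ∤ 12 (since 12 = 0·27 + 12 with remainder 12 ≠ 0), so F_{97^27} is not a subfield of F_{97^12}. Equivalently: if it were, the tower law would give 27 = [F_{97^27}:F_97] dividing [F_{97^12}:F_97] = 12, contradiction.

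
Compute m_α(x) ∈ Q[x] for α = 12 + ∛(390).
m_α(x) = x^3 - 36x^2 + 432x - 2118

Set β = α - 12 = ∛(390), so β^3 = 390. Then (α - 12)^3 - 390 = 0, i.e. α is a root of g(x) = (x - 12)^3 - 390 = x^3 - 36x^2 + 432x - 2118. Since g(x) = h(x - 12) where h(x) = x^3 - 390, and h is irreducible over Q (because 390 is not a perfect cube, so h has no rational root, and a monic cubic with no rational root is irreducible), g is also irreducible (irreducibility is preserved under the substitution x → x - 12). Hence m_α(x) = x^3 - 36x^2 + 432x - 2118.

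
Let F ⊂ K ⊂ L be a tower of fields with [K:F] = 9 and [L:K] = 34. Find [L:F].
[L:F] = 306

The tower law says that for any tower of field extensions F ⊂ K ⊂ L with finite degrees, [L:F] = [L:K] · [K:F]. Here this gives [L:F] = 34 · 9 = 306.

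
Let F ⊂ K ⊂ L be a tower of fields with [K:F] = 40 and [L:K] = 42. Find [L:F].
[L:F] = 1680

The tower law says that for any tower of field extensions F ⊂ K ⊂ L with finite degrees, [L:F] = [L:K] · [K:F]. Here this gives [L:F] = 42 · 40 = 1680.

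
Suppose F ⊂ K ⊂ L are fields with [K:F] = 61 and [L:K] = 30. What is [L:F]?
[L:F] = 1830

The tower law says that for any tower of field extensions F ⊂ K ⊂ L with finite degrees, [L:F] = [L:K] · [K:F]. Here this gives [L:F] = 30 · 61 = 1830.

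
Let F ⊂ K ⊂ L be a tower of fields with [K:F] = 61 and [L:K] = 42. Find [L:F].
[L:F] = 2562

The tower law says that for any tower of field extensions F ⊂ K ⊂ L with finite degrees, [L:F] = [L:K] · [K:F]. Here this gives [L:F] = 42 · 61 = 2562.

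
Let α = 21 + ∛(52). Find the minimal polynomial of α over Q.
m_α(x) = x^3 - 63x^2 + 1323x - 9313

Set β = α - 21 = ∛(52), so β^3 = 52. Then (α - 21)^3 - 52 = 0, i.e. α is a root of g(x) = (x - 21)^3 - 52 = x^3 - 63x^2 + 1323x - 9313. Since g(x) = h(x - 21) where h(x) = x^3 - 52, and h is irreducible over Q (because 52 is not a perfect cube, so h has no rational root, and a monic cubic with no rational root is irreducible), g is also irreducible (irreducibility is preserved under the substitution x → x - 21). Hence m_α(x) = x^3 - 63x^2 + 1323x - 9313.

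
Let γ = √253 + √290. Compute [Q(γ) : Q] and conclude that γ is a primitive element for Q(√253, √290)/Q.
[Q(γ) : Q] = 4 (equivalently, Q(γ) = Q(√253, √290))

Obviously Q(γ) ⊆ Q(√253, √290), and [Q(√253, √290):Q] = 4 (since 253, 290 are distinct squarefree integers > 1 with 73370 not a perfect square). To show equality we compute the minimal polynomial of γ. From γ = √253 + √290: γ^2 = 253 + 2√(73370) + 290 = 543 + 2√(73370), so γ^2 - 543 = 2√(73370); squaring, (γ^2 - 543)^2 = 4·73370, i.e. γ^4 - 1086γ^2 + 294849 - 293480 = 0, i.e. γ^4 - 1086γ^2 + 1369 = 0. So γ is a root of x^4 - 1086x^2 + 1369. This polynomial is irreducible over Q: it has no rational root (each ±√253 ± √290 is irrational), and any factorization into two quadratics over Q would force √(73370) ∈ Q (pairing opposite roots) or √253, √290 ∈ Q (other pairings), all impossible. Hence [Q(γ):Q] = 4 = [Q(√253, √290):Q], so Q(γ) = Q(√253, √290).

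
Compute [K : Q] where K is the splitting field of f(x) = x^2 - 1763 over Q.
[K : Q] = 2

f(x) = x^2 - 1763 factors as (x - √1763)(x + √1763). The splitting field is K = Q(√1763). Since 1763 is squarefree and > 1, it is not a perfect square, so x^2 - 1763 is irreducible over Q and [Q(√1763) : Q] = 2. Hence [K : Q] = 2.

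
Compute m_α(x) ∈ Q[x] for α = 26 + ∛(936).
m_α(x) = x^3 - 78x^2 + 2028x - 18512

Set β = α - 26 = ∛(936), so β^3 = 936. Then (α - 26)^3 - 936 = 0, i.e. α is a root of g(x) = (x - 26)^3 - 936 = x^3 - 78x^2 + 2028x - 18512. Since g(x) = h(x - 26) where h(x) = x^3 - 936, and h is irreducible over Q (because 936 is not a perfect cube, so h has no rational root, and a monic cubic with no rational root is irreducible), g is also irreducible (irreducibility is preserved under the substitution x → x - 26). Hence m_α(x) = x^3 - 78x^2 + 2028x - 18512.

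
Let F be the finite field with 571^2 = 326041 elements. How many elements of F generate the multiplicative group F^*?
There are φ(326040) = 69120 primitive elements

F_q^* is cyclic of order q - 1 = 326040. A cyclic group of order m has exactly φ(m) generators. Here m = 326040 = 2^3 · 3 · 5 · 11 · 13 · 19, so the number of primitive elements is φ(326040) = 69120.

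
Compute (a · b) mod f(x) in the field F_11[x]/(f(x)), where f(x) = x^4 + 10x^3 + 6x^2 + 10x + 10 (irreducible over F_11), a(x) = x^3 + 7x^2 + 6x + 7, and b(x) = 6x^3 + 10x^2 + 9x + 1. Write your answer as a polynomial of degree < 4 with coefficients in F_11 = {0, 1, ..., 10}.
a · b ≡ 5x^3 + 1 (mod f(x))

Multiply in F_11[x]: a(x)·b(x) = (x^3 + 7x^2 + 6x + 7)·(6x^3 + 10x^2 + 9x + 1) = 6x^6 + 8x^5 + 5x^4 + x^3 + 10x^2 + 3x + 7. This has degree ≥ 4, so divide by f(x) over F_11: 6x^6 + 8x^5 + 5x^4 + x^3 + 10x^2 + 3x + 7 = (6x^2 + 3x + 5)·(x^4 + 10x^3 + 6x^2 + 10x + 10) + (5x^3 + 1). Hence a·b ≡ 5x^3 + 1 (mod f). (F_11[x]/(f) is a field with 11^4 = 14641 elements since f is irreducible of degree 4.)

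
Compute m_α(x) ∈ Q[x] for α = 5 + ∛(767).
m_α(x) = x^3 - 15x^2 + 75x - 892

Set β = α - 5 = ∛(767), so β^3 = 767. Then (α - 5)^3 - 767 = 0, i.e. α is a root of g(x) = (x - 5)^3 - 767 = x^3 - 15x^2 + 75x - 892. Since g(x) = h(x - 5) where h(x) = x^3 - 767, and h is irreducible over Q (because 767 is not a perfect cube, so h has no rational root, and a monic cubic with no rational root is irreducible), g is also irreducible (irreducibility is preserved under the substitution x → x - 5). Hence m_α(x) = x^3 - 15x^2 + 75x - 892.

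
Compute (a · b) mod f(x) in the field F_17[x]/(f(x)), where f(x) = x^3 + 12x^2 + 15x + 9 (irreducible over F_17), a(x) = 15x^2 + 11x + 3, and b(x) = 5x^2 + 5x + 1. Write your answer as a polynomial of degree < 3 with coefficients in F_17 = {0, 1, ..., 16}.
a · b ≡ 6x^2 + 4x + 14 (mod f(x))

Multiply in F_17[x]: a(x)·b(x) = (15x^2 + 11x + 3)·(5x^2 + 5x + 1) = 7x^4 + 11x^3 + 9x + 3. This has degree ≥ 3, so divide by f(x) over F_17: 7x^4 + 11x^3 + 9x + 3 = (7x + 12)·(x^3 + 12x^2 + 15x + 9) + (6x^2 + 4x + 14). Hence a·b ≡ 6x^2 + 4x + 14 (mod f). (F_17[x]/(f) is a field with 17^3 = 4913 elements since f is irreducible of degree 3.)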